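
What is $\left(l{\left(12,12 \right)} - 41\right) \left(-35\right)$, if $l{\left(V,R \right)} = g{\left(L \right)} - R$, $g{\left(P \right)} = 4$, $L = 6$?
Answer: $1715$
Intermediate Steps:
$l{\left(V,R \right)} = 4 - R$
$\left(l{\left(12,12 \right)} - 41\right) \left(-35\right) = \left(\left(4 - 12\right) - 41\right) \left(-35\right) = \left(-8 - 41\right) \left(-35\right) = \left(-49\right) \left(-35\right) = 1715$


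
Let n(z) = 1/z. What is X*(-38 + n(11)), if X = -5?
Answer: 2085/11 ≈ 189.55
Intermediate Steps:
X*(-38 + n(11)) = -5*(-38 + 1/11) = -5*(-417/11) = 2085/11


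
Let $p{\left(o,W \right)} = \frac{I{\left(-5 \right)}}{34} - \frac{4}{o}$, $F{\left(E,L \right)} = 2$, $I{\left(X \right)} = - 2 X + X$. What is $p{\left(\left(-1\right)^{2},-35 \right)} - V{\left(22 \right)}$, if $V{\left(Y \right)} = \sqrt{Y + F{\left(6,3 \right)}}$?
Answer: $- \frac{131}{34} - 2 \sqrt{6} \approx -8.7519$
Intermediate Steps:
$I{\left(X \right)} = - X$
$V{\left(Y \right)} = \sqrt{2 + Y}$ ($V{\left(Y \right)} = \sqrt{Y + 2} = \sqrt{2 + Y}$)
$p{\left(o,W \right)} = \frac{5}{34} - \frac{4}{o}$ ($p{\left(o,W \right)} = \frac{\left(-1\right) \left(-5\right)}{34} - \frac{4}{o} = 5 \cdot \frac{1}{34} - \frac{4}{o} = \frac{5}{34} - \frac{4}{o}$)
$p{\left(\left(-1\right)^{2},-35 \right)} - V{\left(22 \right)} = \left(\frac{5}{34} - \frac{4}{\left(-1\right)^{2}}\right) - \sqrt{2 + 22} = \left(\frac{5}{34} - \frac{4}{1}\right) - \sqrt{24} = \left(\frac{5}{34} - 4\right) - 2 \sqrt{6} = - \frac{131}{34} - 2 \sqrt{6}$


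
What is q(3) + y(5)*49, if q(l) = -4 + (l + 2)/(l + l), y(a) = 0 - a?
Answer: -1489/6 ≈ -248.17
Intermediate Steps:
y(a) = -a
q(l) = -4 + (2 + l)/(2*l) (q(l) = -4 + (2 + l)/((2*l)) = -4 + (2 + l)*(1/(2*l)) = -4 + (2 + l)/(2*l))
q(3) + y(5)*49 = (-7/2 + 1/3) - 1*5*49 = (-7/2 + ⅓) - 5*49 = -19/6 - 245 = -1489/6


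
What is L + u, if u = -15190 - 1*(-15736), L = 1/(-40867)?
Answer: 22313381/40867 ≈ 546.00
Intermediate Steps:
L = -1/40867 ≈ -2.4470e-5
u = 546 (u = -15190 + 15736 = 546)
L + u = -1/40867 + 546 = 22313381/40867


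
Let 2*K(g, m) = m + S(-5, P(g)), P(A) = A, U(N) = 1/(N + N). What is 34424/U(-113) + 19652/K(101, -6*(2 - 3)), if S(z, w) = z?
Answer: -7740520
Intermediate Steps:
U(N) = 1/(2*N)
K(g, m) = -5/2 + m/2 (K(g, m) = (m - 5)/2 = (-5 + m)/2 = -5/2 + m/2)
34424/U(-113) + 19652/K(101, -6*(2 - 3)) = 34424/(((½)/(-113))) + 19652/(-5/2 + (-6*(2 - 3))/2) = 34424/(((½)*(-1/113))) + 19652/(-5/2 + (-6*(-1))/2) = 34424/(-1/226) + 19652/(-5/2 + (½)*6) = 34424*(-226) + 19652/(-5/2 + 3) = -7779824 + 19652/(½) = -7779824 + 19652*2 = -7779824 + 39304 = -7740520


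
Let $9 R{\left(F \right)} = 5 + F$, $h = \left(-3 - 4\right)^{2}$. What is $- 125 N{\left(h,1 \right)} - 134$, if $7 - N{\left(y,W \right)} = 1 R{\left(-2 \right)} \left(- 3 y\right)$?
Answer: $-7134$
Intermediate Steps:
$h = 49$ ($h = \left(-7\right)^{2} = 49$)
$R{\left(F \right)} = \frac{5}{9} + \frac{F}{9}$ ($R{\left(F \right)} = \frac{5 + F}{9} = \frac{5}{9} + \frac{F}{9}$)
$N{\left(y,W \right)} = 7 + y$ ($N{\left(y,W \right)} = 7 - 1 \left(\frac{5}{9} + \frac{1}{9} \left(-2\right)\right) \left(- 3 y\right) = 7 - 1 \left(\frac{5}{9} - \frac{2}{9}\right) \left(- 3 y\right) = 7 - 1 \cdot \frac{1}{3} \left(- 3 y\right) = 7 - \frac{\left(-3\right) y}{3} = 7 - - y = 7 + y$)
$- 125 N{\left(h,1 \right)} - 134 = - 125 \left(7 + 49\right) - 134 = \left(-125\right) 56 - 134 = -7000 - 134 = -7134$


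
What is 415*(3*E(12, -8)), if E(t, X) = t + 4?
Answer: 19920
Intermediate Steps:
E(t, X) = 4 + t
415*(3*E(12, -8)) = 415*(3*(4 + 12)) = 415*(3*16) = 415*48 = 19920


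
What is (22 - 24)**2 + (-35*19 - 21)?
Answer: -682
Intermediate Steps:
(22 - 24)**2 + (-35*19 - 21) = (-2)**2 + (-665 - 21) = 4 - 686 = -682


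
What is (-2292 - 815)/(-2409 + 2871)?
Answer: -3107/462 ≈ -6.7251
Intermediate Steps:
(-2292 - 815)/(-2409 + 2871) = -3107/462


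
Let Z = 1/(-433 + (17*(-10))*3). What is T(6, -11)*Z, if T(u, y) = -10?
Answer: 10/943 ≈ 0.010604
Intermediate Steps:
Z = -1/943 (Z = 1/(-433 - 170*3) = 1/(-433 - 510) = 1/(-943) = -1/943 ≈ -0.0010604)
T(6, -11)*Z = -10*(-1/943) = 10/943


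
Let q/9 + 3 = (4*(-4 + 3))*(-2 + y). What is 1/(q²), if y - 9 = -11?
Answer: 1/13689 ≈ 7.3051e-5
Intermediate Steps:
y = -2 (y = 9 - 11 = -2)
q = 117 (q = -27 + 9*((4*(-4 + 3))*(-2 - 2)) = -27 + 9*((4*(-1))*(-4)) = -27 + 9*(-4*(-4)) = -27 + 9*16 = -27 + 144 = 117)
1/(q²) = 1/(117²) = 1/13689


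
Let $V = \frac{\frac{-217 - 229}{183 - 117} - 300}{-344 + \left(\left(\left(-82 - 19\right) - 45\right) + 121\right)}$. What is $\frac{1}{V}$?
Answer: $\frac{12177}{10123} \approx 1.2029$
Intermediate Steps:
$V = \frac{10123}{12177}$ ($V = \frac{- \frac{446}{66} - 300}{-344 + \left(\left(-101 - 45\right) + 121\right)} = \frac{\left(-446\right) \frac{1}{66} - 300}{-344 + \left(-146 + 121\right)} = \frac{- \frac{223}{33} - 300}{-344 - 25} = - \frac{10123}{33 \left(-369\right)} = \left(- \frac{10123}{33}\right) \left(- \frac{1}{369}\right) = \frac{10123}{12177} \approx 0.83132$)
$\frac{1}{V} = \frac{1}{\frac{10123}{12177}} = \frac{12177}{10123}$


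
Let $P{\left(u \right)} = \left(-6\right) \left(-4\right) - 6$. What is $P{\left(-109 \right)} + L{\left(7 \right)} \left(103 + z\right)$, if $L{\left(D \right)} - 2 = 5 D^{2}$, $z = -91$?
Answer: $2982$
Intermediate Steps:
$L{\left(D \right)} = 2 + 5 D^{2}$
$P{\left(u \right)} = 18$ ($P{\left(u \right)} = 24 - 6 = 18$)
$P{\left(-109 \right)} + L{\left(7 \right)} \left(103 + z\right) = 18 + \left(2 + 5 \cdot 7^{2}\right) \left(103 - 91\right) = 18 + \left(2 + 5 \cdot 49\right) 12 = 18 + \left(2 + 245\right) 12 = 18 + 247 \cdot 12 = 18 + 2964 = 2982$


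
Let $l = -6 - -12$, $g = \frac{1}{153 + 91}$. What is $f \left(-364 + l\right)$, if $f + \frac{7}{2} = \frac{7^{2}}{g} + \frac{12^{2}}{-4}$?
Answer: $-4266107$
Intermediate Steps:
$g = \frac{1}{244} \approx 0.0040984$
$l = 6$ ($l = -6 + 12 = 6$)
$f = \frac{23833}{2}$ ($f = - \frac{7}{2} + \left(7^{2} \frac{1}{\frac{1}{244}} + \frac{12^{2}}{-4}\right) = - \frac{7}{2} + \left(49 \cdot 244 + 144 \left(- \frac{1}{4}\right)\right) = - \frac{7}{2} + \left(11956 - 36\right) = - \frac{7}{2} + 11920 = \frac{23833}{2} \approx 11917.0$)
$f \left(-364 + l\right) = \frac{23833 \left(-364 + 6\right)}{2} = \frac{23833}{2} \left(-358\right) = -4266107$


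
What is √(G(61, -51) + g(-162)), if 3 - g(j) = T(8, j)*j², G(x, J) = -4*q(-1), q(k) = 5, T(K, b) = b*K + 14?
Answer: √33644791 ≈ 5800.4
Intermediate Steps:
T(K, b) = 14 + K*b (T(K, b) = K*b + 14 = 14 + K*b)
G(x, J) = -20 (G(x, J) = -4*5 = -20)
g(j) = 3 - j²*(14 + 8*j) (g(j) = 3 - (14 + 8*j)*j² = 3 - j²*(14 + 8*j))
√(G(61, -51) + g(-162)) = √(-20 + (3 - 14*(-162)² - 8*(-162)³)) = √(-20 + (3 - 14*26244 - 8*(-4251528))) = √(-20 + (3 - 367416 + 34012224)) = √(-20 + 33644811) = √33644791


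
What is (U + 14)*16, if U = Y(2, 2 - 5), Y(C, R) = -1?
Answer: 208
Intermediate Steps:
U = -1
(U + 14)*16 = (-1 + 14)*16 = 13*16 = 208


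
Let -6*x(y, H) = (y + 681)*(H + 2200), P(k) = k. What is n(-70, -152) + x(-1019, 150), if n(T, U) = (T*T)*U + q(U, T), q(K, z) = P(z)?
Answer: -1837460/3 ≈ -6.1249e+5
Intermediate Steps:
x(y, H) = -(681 + y)*(2200 + H)/6 (x(y, H) = -(y + 681)*(H + 2200)/6 = -(681 + y)*(2200 + H)/6)
q(K, z) = z
n(T, U) = T + U*T² (n(T, U) = (T*T)*U + T = T²*U + T = U*T² + T = T + U*T²)
n(-70, -152) + x(-1019, 150) = -70*(1 - 70*(-152)) + (-249700 - 1100/3*(-1019) - 227/2*150 - ⅙*150*(-1019)) = -70*(1 + 10640) + (-249700 + 1120900/3 - 17025 + 25475) = -70*10641 + 397150/3 = -744870 + 397150/3 = -1837460/3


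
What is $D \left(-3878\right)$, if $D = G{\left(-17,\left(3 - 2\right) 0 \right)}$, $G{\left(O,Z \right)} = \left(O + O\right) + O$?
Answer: $197778$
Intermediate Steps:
$G{\left(O,Z \right)} = 3 O$ ($G{\left(O,Z \right)} = 2 O + O = 3 O$)
$D = -51$ ($D = 3 \left(-17\right) = -51$)
$D \left(-3878\right) = \left(-51\right) \left(-3878\right) = 197778$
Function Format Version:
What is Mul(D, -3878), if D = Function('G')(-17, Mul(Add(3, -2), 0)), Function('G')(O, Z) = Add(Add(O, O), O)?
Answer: 197778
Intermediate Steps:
Function('G')(O, Z) = Mul(3, O) (Function('G')(O, Z) = Add(Mul(2, O), O) = Mul(3, O))
D = -51 (D = Mul(3, -17) = -51)
Mul(D, -3878) = Mul(-51, -3878) = 197778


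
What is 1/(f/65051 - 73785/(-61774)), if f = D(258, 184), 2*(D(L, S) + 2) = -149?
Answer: 2009230237/2397531162 ≈ 0.83804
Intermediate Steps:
D(L, S) = -153/2 (D(L, S) = -2 + (½)*(-149) = -2 - 149/2 = -153/2)
f = -153/2 ≈ -76.500
1/(f/65051 - 73785/(-61774)) = 1/(-153/2/65051 - 73785/(-61774)) = 1/(-153/2*1/65051 - 73785*(-1/61774)) = 1/(-153/130102 + 73785/61774) = 1/(2397531162/2009230237) = 2009230237/2397531162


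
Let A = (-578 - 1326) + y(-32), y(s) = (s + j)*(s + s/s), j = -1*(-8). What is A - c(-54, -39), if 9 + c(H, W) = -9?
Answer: -1142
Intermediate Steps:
c(H, W) = -18 (c(H, W) = -9 - 9 = -18)
j = 8
y(s) = (1 + s)*(8 + s) (y(s) = (s + 8)*(s + s/s) = (8 + s)*(s + 1) = (8 + s)*(1 + s) = (1 + s)*(8 + s))
A = -1160 (A = (-578 - 1326) + (8 + (-32)**2 + 9*(-32)) = -1904 + (8 + 1024 - 288) = -1904 + 744 = -1160)
A - c(-54, -39) = -1160 - 1*(-18) = -1160 + 18 = -1142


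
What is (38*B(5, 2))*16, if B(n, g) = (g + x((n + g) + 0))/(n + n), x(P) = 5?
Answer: 2128/5 ≈ 425.60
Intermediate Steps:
B(n, g) = (5 + g)/(2*n) (B(n, g) = (g + 5)/(n + n) = (5 + g)/((2*n)) = (5 + g)*(1/(2*n)) = (5 + g)/(2*n))
(38*B(5, 2))*16 = (38*((½)*(5 + 2)/5))*16 = (38*((½)*(⅕)*7))*16 = (38*(7/10))*16 = (133/5)*16 = 2128/5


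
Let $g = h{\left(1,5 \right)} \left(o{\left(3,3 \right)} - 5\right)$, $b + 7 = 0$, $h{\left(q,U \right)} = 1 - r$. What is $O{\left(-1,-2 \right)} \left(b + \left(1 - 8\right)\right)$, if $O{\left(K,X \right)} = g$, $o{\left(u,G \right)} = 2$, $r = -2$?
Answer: $126$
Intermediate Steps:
$h{\left(q,U \right)} = 3$ ($h{\left(q,U \right)} = 1 - -2 = 1 + 2 = 3$)
$b = -7$ ($b = -7 + 0 = -7$)
$g = -9$ ($g = 3 \left(2 - 5\right) = 3 \left(-3\right) = -9$)
$O{\left(K,X \right)} = -9$
$O{\left(-1,-2 \right)} \left(b + \left(1 - 8\right)\right) = - 9 \left(-7 + \left(1 - 8\right)\right) = - 9 \left(-7 - 7\right) = \left(-9\right) \left(-14\right) = 126$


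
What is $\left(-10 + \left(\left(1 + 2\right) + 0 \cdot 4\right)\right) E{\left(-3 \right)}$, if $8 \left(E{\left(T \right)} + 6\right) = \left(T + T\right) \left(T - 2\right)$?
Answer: $\frac{63}{4} \approx 15.75$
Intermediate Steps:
$E{\left(T \right)} = -6 + \frac{T \left(-2 + T\right)}{4}$ ($E{\left(T \right)} = -6 + \frac{\left(T + T\right) \left(T - 2\right)}{8} = -6 + \frac{2 T \left(-2 + T\right)}{8} = -6 + \frac{T \left(-2 + T\right)}{4}$)
$\left(-10 + \left(\left(1 + 2\right) + 0 \cdot 4\right)\right) E{\left(-3 \right)} = \left(-10 + \left(\left(1 + 2\right) + 0 \cdot 4\right)\right) \left(-6 - - \frac{3}{2} + \frac{\left(-3\right)^{2}}{4}\right) = \left(-10 + \left(3 + 0\right)\right) \left(-6 + \frac{3}{2} + \frac{1}{4} \cdot 9\right) = \left(-10 + 3\right) \left(-6 + \frac{3}{2} + \frac{9}{4}\right) = \left(-7\right) \left(- \frac{9}{4}\right) = \frac{63}{4}$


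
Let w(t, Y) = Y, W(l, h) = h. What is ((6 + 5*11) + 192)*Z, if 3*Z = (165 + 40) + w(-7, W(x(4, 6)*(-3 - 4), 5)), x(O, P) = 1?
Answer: 17710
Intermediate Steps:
Z = 70 (Z = ((165 + 40) + 5)/3 = (205 + 5)/3 = (1/3)*210 = 70)
((6 + 5*11) + 192)*Z = ((6 + 5*11) + 192)*70 = ((6 + 55) + 192)*70 = (61 + 192)*70 = 253*70 = 17710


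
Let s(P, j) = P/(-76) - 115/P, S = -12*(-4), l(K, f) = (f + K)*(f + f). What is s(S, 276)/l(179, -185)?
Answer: -2761/2024640 ≈ -0.0013637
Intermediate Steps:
l(K, f) = 2*f*(K + f) (l(K, f) = (K + f)*(2*f) = 2*f*(K + f))
S = 48
s(P, j) = -115/P - P/76 (s(P, j) = P*(-1/76) - 115/P = -P/76 - 115/P = -115/P - P/76)
s(S, 276)/l(179, -185) = (-115/48 - 1/76*48)/((2*(-185)*(179 - 185))) = (-115*1/48 - 12/19)/((2*(-185)*(-6))) = (-115/48 - 12/19)/2220 = -2761/912*1/2220 = -2761/2024640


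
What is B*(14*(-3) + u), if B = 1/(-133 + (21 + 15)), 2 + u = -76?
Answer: 120/97 ≈ 1.2371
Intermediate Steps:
u = -78 (u = -2 - 76 = -78)
B = -1/97 (B = 1/(-133 + 36) = 1/(-97) = -1/97 ≈ -0.010309)
B*(14*(-3) + u) = -(14*(-3) - 78)/97 = -(-42 - 78)/97 = -1/97*(-120) = 120/97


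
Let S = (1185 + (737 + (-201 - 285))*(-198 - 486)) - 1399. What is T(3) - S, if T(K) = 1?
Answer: 171899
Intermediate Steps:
S = -171898 (S = (1185 + (737 - 486)*(-684)) - 1399 = (1185 + 251*(-684)) - 1399 = (1185 - 171684) - 1399 = -170499 - 1399 = -171898)
T(3) - S = 1 - 1*(-171898) = 1 + 171898 = 171899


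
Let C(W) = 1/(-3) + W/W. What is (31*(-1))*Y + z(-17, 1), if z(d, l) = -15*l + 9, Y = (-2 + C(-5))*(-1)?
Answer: -142/3 ≈ -47.333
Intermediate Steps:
C(W) = ⅔ (C(W) = 1*(-⅓) + 1 = -⅓ + 1 = ⅔)
Y = 4/3 (Y = (-2 + ⅔)*(-1) = -4/3*(-1) = 4/3 ≈ 1.3333)
z(d, l) = 9 - 15*l
(31*(-1))*Y + z(-17, 1) = (31*(-1))*(4/3) + (9 - 15*1) = -31*4/3 + (9 - 15) = -124/3 - 6 = -142/3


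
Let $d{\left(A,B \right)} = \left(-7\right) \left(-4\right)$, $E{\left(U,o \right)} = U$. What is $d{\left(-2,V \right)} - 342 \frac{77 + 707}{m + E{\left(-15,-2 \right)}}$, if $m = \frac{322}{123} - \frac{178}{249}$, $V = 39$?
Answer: $\frac{130526788}{6367} \approx 20501.0$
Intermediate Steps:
$d{\left(A,B \right)} = 28$
$m = \frac{6476}{3403}$ ($m = 322 \cdot \frac{1}{123} - \frac{178}{249} = \frac{322}{123} - \frac{178}{249} = \frac{6476}{3403} \approx 1.903$)
$d{\left(-2,V \right)} - 342 \frac{77 + 707}{m + E{\left(-15,-2 \right)}} = 28 - 342 \frac{77 + 707}{\frac{6476}{3403} - 15} = 28 - 342 \frac{784}{- \frac{44569}{3403}} = 28 - 342 \cdot 784 \left(- \frac{3403}{44569}\right) = 28 - - \frac{130348512}{6367} = 28 + \frac{130348512}{6367} = \frac{130526788}{6367}$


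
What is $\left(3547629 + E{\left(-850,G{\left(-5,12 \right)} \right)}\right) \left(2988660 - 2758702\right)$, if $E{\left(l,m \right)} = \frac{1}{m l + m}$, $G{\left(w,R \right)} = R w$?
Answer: $\frac{20778570404368519}{25470} \approx 8.1581 \cdot 10^{11}$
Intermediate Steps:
$E{\left(l,m \right)} = \frac{1}{m + l m}$ ($E{\left(l,m \right)} = \frac{1}{l m + m} = \frac{1}{m + l m}$)
$\left(3547629 + E{\left(-850,G{\left(-5,12 \right)} \right)}\right) \left(2988660 - 2758702\right) = \left(3547629 + \frac{1}{12 \left(-5\right) \left(1 - 850\right)}\right) \left(2988660 - 2758702\right) = \left(3547629 + \frac{1}{\left(-60\right) \left(-849\right)}\right) 229958 = \left(3547629 - - \frac{1}{50940}\right) 229958 = \left(3547629 + \frac{1}{50940}\right) 229958 = \frac{180716221261}{50940} \cdot 229958 = \frac{20778570404368519}{25470}$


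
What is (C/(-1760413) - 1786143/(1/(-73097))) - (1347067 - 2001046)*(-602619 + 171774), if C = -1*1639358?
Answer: -266177768173690234/1760413 ≈ -1.5120e+11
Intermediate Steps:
C = -1639358
(C/(-1760413) - 1786143/(1/(-73097))) - (1347067 - 2001046)*(-602619 + 171774) = (-1639358/(-1760413) - 1786143/(1/(-73097))) - (1347067 - 2001046)*(-602619 + 171774) = (-1639358*(-1/1760413) - 1786143/(-1/73097)) - (-653979)*(-430845) = (1639358/1760413 - 1786143*(-73097)) - 1*281763582255 = (1639358/1760413 + 130561694871) - 281763582255 = 229842504954581081/1760413 - 281763582255 = -266177768173690234/1760413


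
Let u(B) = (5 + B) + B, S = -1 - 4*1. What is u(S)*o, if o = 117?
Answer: -585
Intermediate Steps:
S = -5 (S = -1 - 4 = -5)
u(B) = 5 + 2*B
u(S)*o = (5 + 2*(-5))*117 = (5 - 10)*117 = -5*117 = -585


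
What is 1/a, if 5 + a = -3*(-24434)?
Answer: 1/73297 ≈ 1.3643e-5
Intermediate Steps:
a = 73297 (a = -5 - 3*(-24434) = -5 - 1*(-73302) = -5 + 73302 = 73297)
1/a = 1/73297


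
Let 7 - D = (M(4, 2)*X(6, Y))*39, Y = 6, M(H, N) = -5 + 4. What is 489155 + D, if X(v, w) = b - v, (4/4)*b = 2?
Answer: 489006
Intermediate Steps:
b = 2
M(H, N) = -1
X(v, w) = 2 - v
D = -149 (D = 7 - (-(2 - 1*6))*39 = 7 - (-(2 - 6))*39 = 7 - (-1*(-4))*39 = 7 - 4*39 = 7 - 1*156 = 7 - 156 = -149)
489155 + D = 489155 - 149 = 489006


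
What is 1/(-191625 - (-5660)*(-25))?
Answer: -1/333125 ≈ -3.0019e-6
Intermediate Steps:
1/(-191625 - (-5660)*(-25)) = 1/(-191625 - 1*141500) = 1/(-191625 - 141500) = 1/(-333125) = -1/333125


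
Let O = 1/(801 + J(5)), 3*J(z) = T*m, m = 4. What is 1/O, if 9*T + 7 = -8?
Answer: 7189/9 ≈ 798.78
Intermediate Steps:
T = -5/3 (T = -7/9 + (⅑)*(-8) = -7/9 - 8/9 = -5/3 ≈ -1.6667)
J(z) = -20/9 (J(z) = (-5/3*4)/3 = (⅓)*(-20/3) = -20/9)
O = 9/7189 (O = 1/(801 - 20/9) = 1/(7189/9) = 9/7189 ≈ 0.0012519)
1/O = 1/(9/7189) = 7189/9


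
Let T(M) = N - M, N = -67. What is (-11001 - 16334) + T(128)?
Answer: -27530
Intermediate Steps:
T(M) = -67 - M
(-11001 - 16334) + T(128) = (-11001 - 16334) + (-67 - 1*128) = -27335 + (-67 - 128) = -27335 - 195 = -27530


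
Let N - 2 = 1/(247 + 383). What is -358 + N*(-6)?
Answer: -38851/105 ≈ -370.01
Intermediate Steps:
N = 1261/630 (N = 2 + 1/(247 + 383) = 2 + 1/630 = 1261/630 ≈ 2.0016)
-358 + N*(-6) = -358 + (1261/630)*(-6) = -358 - 1261/105 = -38851/105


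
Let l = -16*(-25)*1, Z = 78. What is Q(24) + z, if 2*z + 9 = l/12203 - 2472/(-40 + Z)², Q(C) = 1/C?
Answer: -560129929/105726792 ≈ -5.2979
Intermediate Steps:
l = 400 (l = 400*1 = 400)
z = -47044601/8810566 (z = -9/2 + (400/12203 - 2472/(-40 + 78)²)/2 = -9/2 + (400*(1/12203) - 2472/(38²))/2 = -9/2 + (400/12203 - 2472/1444)/2 = -9/2 + (400/12203 - 2472*1/1444)/2 = -9/2 + (400/12203 - 618/361)/2 = -9/2 + (½)*(-7397054/4405283) = -9/2 - 3698527/4405283 = -47044601/8810566 ≈ -5.3396)
Q(24) + z = 1/24 - 47044601/8810566 = -560129929/105726792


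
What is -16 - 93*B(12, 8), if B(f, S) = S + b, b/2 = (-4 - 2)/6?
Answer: -574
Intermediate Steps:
b = -2 (b = 2*((-4 - 2)/6) = 2*(-6*1/6) = 2*(-1) = -2)
B(f, S) = -2 + S (B(f, S) = S - 2 = -2 + S)
-16 - 93*B(12, 8) = -16 - 93*(-2 + 8) = -16 - 93*6 = -16 - 558 = -574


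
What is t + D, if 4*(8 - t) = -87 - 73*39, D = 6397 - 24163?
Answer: -34049/2 ≈ -17025.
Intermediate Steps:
D = -17766
t = 1483/2 (t = 8 - (-87 - 73*39)/4 = 8 - (-87 - 2847)/4 = 8 - ¼*(-2934) = 8 + 1467/2 = 1483/2 ≈ 741.50)
t + D = 1483/2 - 17766 = -34049/2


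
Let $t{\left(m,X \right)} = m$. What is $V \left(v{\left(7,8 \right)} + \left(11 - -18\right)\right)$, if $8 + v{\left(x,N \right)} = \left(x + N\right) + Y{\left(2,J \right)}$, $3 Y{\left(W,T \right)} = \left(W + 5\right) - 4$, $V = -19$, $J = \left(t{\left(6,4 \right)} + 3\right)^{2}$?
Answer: $-703$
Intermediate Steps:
$J = 81$ ($J = \left(6 + 3\right)^{2} = 9^{2} = 81$)
$Y{\left(W,T \right)} = \frac{1}{3} + \frac{W}{3}$ ($Y{\left(W,T \right)} = \frac{\left(W + 5\right) - 4}{3} = \frac{\left(5 + W\right) - 4}{3} = \frac{1 + W}{3} = \frac{1}{3} + \frac{W}{3}$)
$v{\left(x,N \right)} = -7 + N + x$ ($v{\left(x,N \right)} = -8 + \left(\left(x + N\right) + \left(\frac{1}{3} + \frac{1}{3} \cdot 2\right)\right) = -8 + \left(\left(N + x\right) + \left(\frac{1}{3} + \frac{2}{3}\right)\right) = -8 + \left(\left(N + x\right) + 1\right) = -8 + \left(1 + N + x\right) = -7 + N + x$)
$V \left(v{\left(7,8 \right)} + \left(11 - -18\right)\right) = - 19 \left(\left(-7 + 8 + 7\right) + \left(11 - -18\right)\right) = - 19 \left(8 + \left(11 + 18\right)\right) = - 19 \left(8 + 29\right) = \left(-19\right) 37 = -703$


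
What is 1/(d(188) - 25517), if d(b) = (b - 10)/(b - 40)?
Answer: -74/1888169 ≈ -3.9191e-5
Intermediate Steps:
d(b) = (-10 + b)/(-40 + b)
1/(d(188) - 25517) = 1/((-10 + 188)/(-40 + 188) - 25517) = 1/(178/148 - 25517) = 1/((1/148)*178 - 25517) = 1/(89/74 - 25517) = 1/(-1888169/74) = -74/1888169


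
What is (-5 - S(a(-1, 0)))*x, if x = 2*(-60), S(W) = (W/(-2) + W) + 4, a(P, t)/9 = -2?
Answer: 0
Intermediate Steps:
a(P, t) = -18 (a(P, t) = 9*(-2) = -18)
S(W) = 4 + W/2 (S(W) = (W*(-½) + W) + 4 = (-W/2 + W) + 4 = W/2 + 4 = 4 + W/2)
x = -120
(-5 - S(a(-1, 0)))*x = (-5 - (4 + (½)*(-18)))*(-120) = (-5 - (4 - 9))*(-120) = (-5 - 1*(-5))*(-120) = (-5 + 5)*(-120) = 0*(-120) = 0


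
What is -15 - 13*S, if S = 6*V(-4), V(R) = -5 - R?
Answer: 63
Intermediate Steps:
S = -6 (S = 6*(-5 - 1*(-4)) = 6*(-5 + 4) = 6*(-1) = -6)
-15 - 13*S = -15 - 13*(-6) = -15 + 78 = 63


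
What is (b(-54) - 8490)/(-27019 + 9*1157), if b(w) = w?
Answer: 4272/8303 ≈ 0.51451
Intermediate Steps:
(b(-54) - 8490)/(-27019 + 9*1157) = (-54 - 8490)/(-27019 + 9*1157) = -8544/(-27019 + 10413) = -8544/(-16606) = -8544*(-1/16606) = 4272/8303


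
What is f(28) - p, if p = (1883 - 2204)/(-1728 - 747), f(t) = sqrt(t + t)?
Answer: -107/825 + 2*sqrt(14) ≈ 7.3536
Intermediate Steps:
f(t) = sqrt(2)*sqrt(t) (f(t) = sqrt(2*t) = sqrt(2)*sqrt(t))
p = 107/825 (p = -321/(-2475) = -321*(-1/2475) = 107/825 ≈ 0.12970)
f(28) - p = sqrt(2)*sqrt(28) - 1*107/825 = sqrt(2)*(2*sqrt(7)) - 107/825 = 2*sqrt(14) - 107/825 = -107/825 + 2*sqrt(14)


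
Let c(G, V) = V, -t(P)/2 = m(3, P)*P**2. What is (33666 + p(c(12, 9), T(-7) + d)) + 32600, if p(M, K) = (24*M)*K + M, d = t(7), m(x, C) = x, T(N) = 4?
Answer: 3635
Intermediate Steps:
t(P) = -6*P**2
d = -294 (d = -6*7**2 = -6*49 = -294)
p(M, K) = M + 24*K*M (p(M, K) = 24*K*M + M = M + 24*K*M)
(33666 + p(c(12, 9), T(-7) + d)) + 32600 = (33666 + 9*(1 + 24*(4 - 294))) + 32600 = (33666 + 9*(1 + 24*(-290))) + 32600 = (33666 + 9*(1 - 6960)) + 32600 = (33666 + 9*(-6959)) + 32600 = (33666 - 62631) + 32600 = -28965 + 32600 = 3635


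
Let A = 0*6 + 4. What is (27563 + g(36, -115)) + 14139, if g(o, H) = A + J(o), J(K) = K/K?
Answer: 41707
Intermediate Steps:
A = 4 (A = 0 + 4 = 4)
J(K) = 1
g(o, H) = 5 (g(o, H) = 4 + 1 = 5)
(27563 + g(36, -115)) + 14139 = (27563 + 5) + 14139 = 27568 + 14139 = 41707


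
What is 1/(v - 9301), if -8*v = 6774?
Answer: -4/40591 ≈ -9.8544e-5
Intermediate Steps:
v = -3387/4 (v = -⅛*6774 = -3387/4 ≈ -846.75)
1/(v - 9301) = 1/(-3387/4 - 9301) = 1/(-40591/4) = -4/40591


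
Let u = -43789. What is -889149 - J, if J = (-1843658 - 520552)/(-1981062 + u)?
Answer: -1800396606009/2024851 ≈ -8.8915e+5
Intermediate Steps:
J = 2364210/2024851 (J = (-1843658 - 520552)/(-1981062 - 43789) = -2364210/(-2024851) = -2364210*(-1/2024851) = 2364210/2024851 ≈ 1.1676)
-889149 - J = -889149 - 1*2364210/2024851 = -889149 - 2364210/2024851 = -1800396606009/2024851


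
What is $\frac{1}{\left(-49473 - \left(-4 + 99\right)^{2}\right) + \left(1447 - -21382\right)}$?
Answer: $- \frac{1}{35669} \approx -2.8036 \cdot 10^{-5}$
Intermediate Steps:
$\frac{1}{\left(-49473 - \left(-4 + 99\right)^{2}\right) + \left(1447 - -21382\right)} = \frac{1}{\left(-49473 - 95^{2}\right) + \left(1447 + 21382\right)} = \frac{1}{\left(-49473 - 9025\right) + 22829} = \frac{1}{-58498 + 22829} = \frac{1}{-35669} = - \frac{1}{35669}$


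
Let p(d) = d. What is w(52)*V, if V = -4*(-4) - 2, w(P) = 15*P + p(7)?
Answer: 11018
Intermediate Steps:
w(P) = 7 + 15*P (w(P) = 15*P + 7 = 7 + 15*P)
V = 14 (V = 16 - 2 = 14)
w(52)*V = (7 + 15*52)*14 = (7 + 780)*14 = 787*14 = 11018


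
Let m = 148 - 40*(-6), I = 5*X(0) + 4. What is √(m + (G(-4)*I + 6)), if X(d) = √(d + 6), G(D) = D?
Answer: √(378 - 20*√6) ≈ 18.139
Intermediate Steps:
X(d) = √(6 + d)
I = 4 + 5*√6 (I = 5*√(6 + 0) + 4 = 5*√6 + 4 = 4 + 5*√6 ≈ 16.247)
m = 388 (m = 148 - 1*(-240) = 148 + 240 = 388)
√(m + (G(-4)*I + 6)) = √(388 + (-4*(4 + 5*√6) + 6)) = √(388 + ((-16 - 20*√6) + 6)) = √(388 + (-10 - 20*√6)) = √(378 - 20*√6)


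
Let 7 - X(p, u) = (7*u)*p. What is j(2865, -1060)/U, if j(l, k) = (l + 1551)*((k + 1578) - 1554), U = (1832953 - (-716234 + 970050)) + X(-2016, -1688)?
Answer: 81696/397177 ≈ 0.20569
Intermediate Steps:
X(p, u) = 7 - 7*p*u (X(p, u) = 7 - 7*u*p = 7 - 7*p*u)
U = -22241912 (U = (1832953 - (-716234 + 970050)) + (7 - 7*(-2016)*(-1688)) = (1832953 - 1*253816) + (7 - 23821056) = (1832953 - 253816) - 23821049 = 1579137 - 23821049 = -22241912)
j(l, k) = (24 + k)*(1551 + l) (j(l, k) = (1551 + l)*((1578 + k) - 1554) = (1551 + l)*(24 + k) = (24 + k)*(1551 + l))
j(2865, -1060)/U = (37224 + 24*2865 + 1551*(-1060) - 1060*2865)/(-22241912) = (37224 + 68760 - 1644060 - 3036900)*(-1/22241912) = -4574976*(-1/22241912) = 81696/397177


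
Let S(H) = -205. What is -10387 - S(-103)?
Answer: -10182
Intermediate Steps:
-10387 - S(-103) = -10387 - 1*(-205) = -10387 + 205 = -10182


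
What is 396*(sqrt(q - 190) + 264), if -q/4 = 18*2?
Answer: 104544 + 396*I*sqrt(334) ≈ 1.0454e+5 + 7237.2*I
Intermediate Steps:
q = -144 (q = -72*2 = -4*36 = -144)
396*(sqrt(q - 190) + 264) = 396*(sqrt(-144 - 190) + 264) = 396*(sqrt(-334) + 264) = 396*(I*sqrt(334) + 264) = 396*(264 + I*sqrt(334)) = 104544 + 396*I*sqrt(334)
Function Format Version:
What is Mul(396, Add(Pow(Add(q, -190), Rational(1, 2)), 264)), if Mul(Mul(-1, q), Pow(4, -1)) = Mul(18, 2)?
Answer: Add(104544, Mul(396, I, Pow(334, Rational(1, 2)))) ≈ Add(1.0454e+5, Mul(7237.2, I))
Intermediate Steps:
q = -144 (q = Mul(-4, Mul(18, 2)) = Mul(-4, 36) = -144)
Mul(396, Add(Pow(Add(q, -190), Rational(1, 2)), 264)) = Mul(396, Add(Pow(Add(-144, -190), Rational(1, 2)), 264)) = Mul(396, Add(Pow(-334, Rational(1, 2)), 264)) = Mul(396, Add(Mul(I, Pow(334, Rational(1, 2))), 264)) = Mul(396, Add(264, Mul(I, Pow(334, Rational(1, 2))))) = Add(104544, Mul(396, I, Pow(334, Rational(1, 2))))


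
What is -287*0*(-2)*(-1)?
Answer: 0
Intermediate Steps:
-287*0*(-2)*(-1) = -0*(-1) = -287*0 = 0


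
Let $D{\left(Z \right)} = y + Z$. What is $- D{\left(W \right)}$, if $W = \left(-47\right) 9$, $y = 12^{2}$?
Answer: $279$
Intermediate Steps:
$y = 144$
$W = -423$
$D{\left(Z \right)} = 144 + Z$
$- D{\left(W \right)} = - (144 - 423) = \left(-1\right) \left(-279\right) = 279$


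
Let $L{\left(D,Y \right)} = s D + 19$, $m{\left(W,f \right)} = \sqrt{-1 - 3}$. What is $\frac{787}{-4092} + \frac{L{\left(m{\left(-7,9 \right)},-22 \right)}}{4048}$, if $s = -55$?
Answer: $- \frac{70637}{376464} - \frac{5 i}{184} \approx -0.18763 - 0.027174 i$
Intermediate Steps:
$m{\left(W,f \right)} = 2 i$ ($m{\left(W,f \right)} = \sqrt{-4} = 2 i$)
$L{\left(D,Y \right)} = 19 - 55 D$ ($L{\left(D,Y \right)} = - 55 D + 19 = 19 - 55 D$)
$\frac{787}{-4092} + \frac{L{\left(m{\left(-7,9 \right)},-22 \right)}}{4048} = \frac{787}{-4092} + \frac{19 - 55 \cdot 2 i}{4048} = 787 \left(- \frac{1}{4092}\right) + \left(19 - 110 i\right) \frac{1}{4048} = - \frac{787}{4092} + \left(\frac{19}{4048} - \frac{5 i}{184}\right) = - \frac{70637}{376464} - \frac{5 i}{184}$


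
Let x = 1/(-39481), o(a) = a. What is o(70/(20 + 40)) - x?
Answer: 276373/236886 ≈ 1.1667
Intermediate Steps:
x = -1/39481 ≈ -2.5329e-5
o(70/(20 + 40)) - x = 70/(20 + 40) - 1*(-1/39481) = 70/60 + 1/39481 = 70*(1/60) + 1/39481 = 7/6 + 1/39481 = 276373/236886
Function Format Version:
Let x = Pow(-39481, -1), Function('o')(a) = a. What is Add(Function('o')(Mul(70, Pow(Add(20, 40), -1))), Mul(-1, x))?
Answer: Rational(276373, 236886) ≈ 1.1667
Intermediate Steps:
x = Rational(-1, 39481) ≈ -2.5329e-5
Add(Function('o')(Mul(70, Pow(Add(20, 40), -1))), Mul(-1, x)) = Add(Mul(70, Pow(Add(20, 40), -1)), Mul(-1, Rational(-1, 39481))) = Add(Mul(70, Pow(60, -1)), Rational(1, 39481)) = Add(Mul(70, Rational(1, 60)), Rational(1, 39481)) = Add(Rational(7, 6), Rational(1, 39481)) = Rational(276373, 236886)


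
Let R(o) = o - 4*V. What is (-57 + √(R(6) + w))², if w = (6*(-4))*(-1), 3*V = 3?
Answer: (57 - √26)² ≈ 2693.7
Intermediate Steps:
V = 1 (V = (⅓)*3 = 1)
w = 24 (w = -24*(-1) = 24)
R(o) = -4 + o (R(o) = o - 4*1 = o - 4 = -4 + o)
(-57 + √(R(6) + w))² = (-57 + √((-4 + 6) + 24))² = (-57 + √(2 + 24))² = (-57 + √26)²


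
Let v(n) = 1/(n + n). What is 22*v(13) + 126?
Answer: 1649/13 ≈ 126.85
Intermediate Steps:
v(n) = 1/(2*n)
22*v(13) + 126 = 22*((½)/13) + 126 = 22*((½)*(1/13)) + 126 = 22*(1/26) + 126 = 11/13 + 126 = 1649/13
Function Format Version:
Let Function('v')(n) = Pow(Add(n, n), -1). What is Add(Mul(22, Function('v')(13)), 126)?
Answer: Rational(1649, 13) ≈ 126.85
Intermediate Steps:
Function('v')(n) = Mul(Rational(1, 2), Pow(n, -1)) (Function('v')(n) = Pow(Mul(2, n), -1) = Mul(Rational(1, 2), Pow(n, -1)))
Add(Mul(22, Function('v')(13)), 126) = Add(Mul(22, Mul(Rational(1, 2), Pow(13, -1))), 126) = Add(Mul(22, Mul(Rational(1, 2), Rational(1, 13))), 126) = Add(Mul(22, Rational(1, 26)), 126) = Add(Rational(11, 13), 126) = Rational(1649, 13)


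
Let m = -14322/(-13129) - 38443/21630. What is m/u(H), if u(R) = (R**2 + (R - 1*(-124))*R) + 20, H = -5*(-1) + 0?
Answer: -194933287/195946386300 ≈ -0.00099483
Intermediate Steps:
H = 5 (H = 5 + 0 = 5)
m = -194933287/283980270 (m = -14322*(-1/13129) - 38443*1/21630 = 14322/13129 - 38443/21630 = -194933287/283980270 ≈ -0.68643)
u(R) = 20 + R**2 + R*(124 + R) (u(R) = (R**2 + (R + 124)*R) + 20 = (R**2 + (124 + R)*R) + 20 = (R**2 + R*(124 + R)) + 20 = 20 + R**2 + R*(124 + R))
m/u(H) = -194933287/(283980270*(20 + 2*5**2 + 124*5)) = -194933287/(283980270*(20 + 2*25 + 620)) = -194933287/(283980270*(20 + 50 + 620)) = -194933287/283980270/690 = -194933287/283980270*1/690 = -194933287/195946386300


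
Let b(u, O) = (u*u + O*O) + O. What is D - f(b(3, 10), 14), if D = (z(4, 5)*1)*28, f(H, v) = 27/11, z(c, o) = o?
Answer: 1513/11 ≈ 137.55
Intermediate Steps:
b(u, O) = O + O² + u² (b(u, O) = (u² + O²) + O = (O² + u²) + O = O + O² + u²)
f(H, v) = 27/11 (f(H, v) = 27*(1/11) = 27/11)
D = 140 (D = (5*1)*28 = 5*28 = 140)
D - f(b(3, 10), 14) = 140 - 1*27/11 = 140 - 27/11 = 1513/11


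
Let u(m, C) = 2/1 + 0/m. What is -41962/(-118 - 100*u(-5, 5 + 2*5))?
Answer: 20981/159 ≈ 131.96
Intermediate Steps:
u(m, C) = 2 (u(m, C) = 2*1 + 0 = 2 + 0 = 2)
-41962/(-118 - 100*u(-5, 5 + 2*5)) = -41962/(-118 - 100*2) = -41962/(-118 - 200) = -41962/(-318) = -41962*(-1/318) = 20981/159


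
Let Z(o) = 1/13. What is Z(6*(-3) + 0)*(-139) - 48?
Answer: -763/13 ≈ -58.692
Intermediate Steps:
Z(o) = 1/13
Z(6*(-3) + 0)*(-139) - 48 = (1/13)*(-139) - 48 = -139/13 - 48 = -763/13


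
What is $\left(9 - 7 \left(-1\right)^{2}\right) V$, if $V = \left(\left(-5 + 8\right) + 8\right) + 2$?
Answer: $26$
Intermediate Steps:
$V = 13$ ($V = \left(3 + 8\right) + 2 = 11 + 2 = 13$)
$\left(9 - 7 \left(-1\right)^{2}\right) V = \left(9 - 7 \left(-1\right)^{2}\right) 13 = \left(9 - 7\right) 13 = 2 \cdot 13 = 26$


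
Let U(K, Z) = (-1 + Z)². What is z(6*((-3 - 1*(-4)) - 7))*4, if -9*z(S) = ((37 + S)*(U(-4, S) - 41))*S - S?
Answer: 21232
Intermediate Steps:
z(S) = S/9 - S*(-41 + (-1 + S)²)*(37 + S)/9 (z(S) = -(((37 + S)*((-1 + S)² - 41))*S - S)/9 = -(((37 + S)*(-41 + (-1 + S)²))*S - S)/9 = -(((-41 + (-1 + S)²)*(37 + S))*S - S)/9 = -(S*(-41 + (-1 + S)²)*(37 + S) - S)/9 = -(-S + S*(-41 + (-1 + S)²)*(37 + S))/9 = S/9 - S*(-41 + (-1 + S)²)*(37 + S)/9)
z(6*((-3 - 1*(-4)) - 7))*4 = ((6*((-3 - 1*(-4)) - 7))*(1481 - (6*((-3 - 1*(-4)) - 7))³ - 35*36*((-3 - 1*(-4)) - 7)² + 114*(6*((-3 - 1*(-4)) - 7)))/9)*4 = ((6*((-3 + 4) - 7))*(1481 - (6*((-3 + 4) - 7))³ - 35*36*((-3 + 4) - 7)² + 114*(6*((-3 + 4) - 7)))/9)*4 = ((6*(1 - 7))*(1481 - (6*(1 - 7))³ - 35*36*(1 - 7)² + 114*(6*(1 - 7)))/9)*4 = ((6*(-6))*(1481 - (6*(-6))³ - 35*(6*(-6))² + 114*(6*(-6)))/9)*4 = ((⅑)*(-36)*(1481 - 1*(-36)³ - 35*(-36)² + 114*(-36)))*4 = ((⅑)*(-36)*(1481 - 1*(-46656) - 35*1296 - 4104))*4 = ((⅑)*(-36)*(1481 + 46656 - 45360 - 4104))*4 = ((⅑)*(-36)*(-1327))*4 = 5308*4 = 21232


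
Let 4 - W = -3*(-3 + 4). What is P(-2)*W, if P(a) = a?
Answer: -14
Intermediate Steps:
W = 7 (W = 4 - (-3)*(-3 + 4) = 4 - (-3) = 4 - 1*(-3) = 4 + 3 = 7)
P(-2)*W = -2*7 = -14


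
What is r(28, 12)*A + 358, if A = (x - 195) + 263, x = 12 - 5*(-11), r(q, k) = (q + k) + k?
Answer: 7378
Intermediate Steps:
r(q, k) = q + 2*k (r(q, k) = (k + q) + k = q + 2*k)
x = 67 (x = 12 + 55 = 67)
A = 135 (A = (67 - 195) + 263 = -128 + 263 = 135)
r(28, 12)*A + 358 = (28 + 2*12)*135 + 358 = (28 + 24)*135 + 358 = 52*135 + 358 = 7020 + 358 = 7378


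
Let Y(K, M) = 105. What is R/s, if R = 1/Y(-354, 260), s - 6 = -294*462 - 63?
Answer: -1/14267925 ≈ -7.0087e-8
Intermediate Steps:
s = -135885 (s = 6 + (-294*462 - 63) = 6 + (-135828 - 63) = 6 - 135891 = -135885)
R = 1/105 ≈ 0.0095238
R/s = (1/105)/(-135885) = (1/105)*(-1/135885) = -1/14267925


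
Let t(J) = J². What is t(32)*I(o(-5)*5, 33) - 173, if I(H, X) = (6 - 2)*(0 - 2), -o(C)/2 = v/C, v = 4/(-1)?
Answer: -8365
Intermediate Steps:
v = -4 (v = 4*(-1) = -4)
o(C) = 8/C (o(C) = -(-8)/C = 8/C)
I(H, X) = -8 (I(H, X) = 4*(-2) = -8)
t(32)*I(o(-5)*5, 33) - 173 = 32²*(-8) - 173 = 1024*(-8) - 173 = -8192 - 173 = -8365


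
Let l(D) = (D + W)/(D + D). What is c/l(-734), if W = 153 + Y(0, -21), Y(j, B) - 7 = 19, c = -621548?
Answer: -912432464/555 ≈ -1.6440e+6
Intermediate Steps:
Y(j, B) = 26 (Y(j, B) = 7 + 19 = 26)
W = 179 (W = 153 + 26 = 179)
l(D) = (179 + D)/(2*D) (l(D) = (D + 179)/(D + D) = (179 + D)/((2*D)) = (179 + D)*(1/(2*D)) = (179 + D)/(2*D))
c/l(-734) = -621548*(-1468/(179 - 734)) = -621548/((1/2)*(-1/734)*(-555)) = -621548/555/1468 = -621548*1468/555 = -912432464/555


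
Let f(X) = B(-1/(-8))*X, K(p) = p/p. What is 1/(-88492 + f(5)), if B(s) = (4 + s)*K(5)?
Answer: -8/707771 ≈ -1.1303e-5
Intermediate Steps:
K(p) = 1
B(s) = 4 + s (B(s) = (4 + s)*1 = 4 + s)
f(X) = 33*X/8 (f(X) = (4 - 1/(-8))*X = (4 - 1*(-⅛))*X = (4 + ⅛)*X = 33*X/8)
1/(-88492 + f(5)) = 1/(-88492 + (33/8)*5) = 1/(-88492 + 165/8) = 1/(-707771/8) = -8/707771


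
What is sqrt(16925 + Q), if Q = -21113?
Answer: 2*I*sqrt(1047) ≈ 64.715*I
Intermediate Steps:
sqrt(16925 + Q) = sqrt(16925 - 21113) = sqrt(-4188) = 2*I*sqrt(1047)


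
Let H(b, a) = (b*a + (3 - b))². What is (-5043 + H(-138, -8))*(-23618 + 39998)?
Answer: 25306805160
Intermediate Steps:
H(b, a) = (3 - b + a*b)² (H(b, a) = (a*b + (3 - b))² = (3 - b + a*b)²)
(-5043 + H(-138, -8))*(-23618 + 39998) = (-5043 + (3 - 1*(-138) - 8*(-138))²)*(-23618 + 39998) = (-5043 + (3 + 138 + 1104)²)*16380 = (-5043 + 1245²)*16380 = (-5043 + 1550025)*16380 = 1544982*16380 = 25306805160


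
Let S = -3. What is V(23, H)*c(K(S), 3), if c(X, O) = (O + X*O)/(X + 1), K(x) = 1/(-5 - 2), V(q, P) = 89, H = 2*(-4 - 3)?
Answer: 267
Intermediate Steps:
H = -14 (H = 2*(-7) = -14)
K(x) = -⅐ (K(x) = 1/(-7) = -⅐)
c(X, O) = (O + O*X)/(1 + X)
V(23, H)*c(K(S), 3) = 89*3 = 267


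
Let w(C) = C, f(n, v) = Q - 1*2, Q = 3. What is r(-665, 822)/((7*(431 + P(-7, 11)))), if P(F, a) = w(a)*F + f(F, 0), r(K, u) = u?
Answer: 822/2485 ≈ 0.33078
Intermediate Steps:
f(n, v) = 1 (f(n, v) = 3 - 1*2 = 3 - 2 = 1)
P(F, a) = 1 + F*a (P(F, a) = a*F + 1 = F*a + 1 = 1 + F*a)
r(-665, 822)/((7*(431 + P(-7, 11)))) = 822/((7*(431 + (1 - 7*11)))) = 822/((7*(431 + (1 - 77)))) = 822/((7*(431 - 76))) = 822/((7*355)) = 822/2485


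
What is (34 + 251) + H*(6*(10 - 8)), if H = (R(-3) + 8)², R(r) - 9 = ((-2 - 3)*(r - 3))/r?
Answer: 873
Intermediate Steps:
R(r) = 9 + (15 - 5*r)/r (R(r) = 9 + ((-2 - 3)*(r - 3))/r = 9 + (-5*(-3 + r))/r = 9 + (15 - 5*r)/r)
H = 49 (H = ((4 + 15/(-3)) + 8)² = ((4 + 15*(-⅓)) + 8)² = ((4 - 5) + 8)² = (-1 + 8)² = 7² = 49)
(34 + 251) + H*(6*(10 - 8)) = (34 + 251) + 49*(6*(10 - 8)) = 285 + 49*(6*2) = 285 + 49*12 = 285 + 588 = 873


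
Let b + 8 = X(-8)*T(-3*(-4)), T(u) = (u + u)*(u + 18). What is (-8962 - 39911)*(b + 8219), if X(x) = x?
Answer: -119787723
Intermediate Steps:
T(u) = 2*u*(18 + u) (T(u) = (2*u)*(18 + u) = 2*u*(18 + u))
b = -5768 (b = -8 - 16*(-3*(-4))*(18 - 3*(-4)) = -8 - 16*12*(18 + 12) = -8 - 16*12*30 = -8 - 8*720 = -8 - 5760 = -5768)
(-8962 - 39911)*(b + 8219) = (-8962 - 39911)*(-5768 + 8219) = -48873*2451 = -119787723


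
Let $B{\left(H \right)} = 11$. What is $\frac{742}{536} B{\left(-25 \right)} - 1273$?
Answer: $- \frac{337083}{268} \approx -1257.8$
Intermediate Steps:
$\frac{742}{536} B{\left(-25 \right)} - 1273 = \frac{742}{536} \cdot 11 - 1273 = 742 \cdot \frac{1}{536} \cdot 11 - 1273 = \frac{371}{268} \cdot 11 - 1273 = \frac{4081}{268} - 1273 = - \frac{337083}{268}$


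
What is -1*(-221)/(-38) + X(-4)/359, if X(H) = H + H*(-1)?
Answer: -221/38 ≈ -5.8158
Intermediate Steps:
X(H) = 0 (X(H) = H - H = 0)
-1*(-221)/(-38) + X(-4)/359 = -1*(-221)/(-38) + 0/359 = 221*(-1/38) + 0*(1/359) = -221/38 + 0 = -221/38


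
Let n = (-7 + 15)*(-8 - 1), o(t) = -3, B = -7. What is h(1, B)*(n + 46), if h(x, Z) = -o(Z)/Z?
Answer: 78/7 ≈ 11.143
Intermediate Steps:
n = -72 (n = 8*(-9) = -72)
h(x, Z) = 3/Z (h(x, Z) = -(-3)/Z = 3/Z)
h(1, B)*(n + 46) = (3/(-7))*(-72 + 46) = (3*(-⅐))*(-26) = -3/7*(-26) = 78/7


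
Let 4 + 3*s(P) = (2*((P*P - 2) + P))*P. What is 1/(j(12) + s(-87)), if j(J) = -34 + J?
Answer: -3/1301590 ≈ -2.3049e-6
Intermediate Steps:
s(P) = -4/3 + P*(-4 + 2*P + 2*P**2)/3 (s(P) = -4/3 + ((2*((P*P - 2) + P))*P)/3 = -4/3 + ((2*((P**2 - 2) + P))*P)/3 = -4/3 + ((2*((-2 + P**2) + P))*P)/3 = -4/3 + ((2*(-2 + P + P**2))*P)/3 = -4/3 + ((-4 + 2*P + 2*P**2)*P)/3 = -4/3 + (P*(-4 + 2*P + 2*P**2))/3 = -4/3 + P*(-4 + 2*P + 2*P**2)/3)
1/(j(12) + s(-87)) = 1/((-34 + 12) + (-4/3 - 4/3*(-87) + (2/3)*(-87)**2 + (2/3)*(-87)**3)) = 1/(-22 + (-4/3 + 116 + (2/3)*7569 + (2/3)*(-658503))) = 1/(-22 + (-4/3 + 116 + 5046 - 439002)) = 1/(-22 - 1301524/3) = 1/(-1301590/3) = -3/1301590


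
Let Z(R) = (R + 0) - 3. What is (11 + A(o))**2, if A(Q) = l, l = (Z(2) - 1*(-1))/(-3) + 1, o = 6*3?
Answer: 144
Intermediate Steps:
o = 18
Z(R) = -3 + R (Z(R) = R - 3 = -3 + R)
l = 1 (l = ((-3 + 2) - 1*(-1))/(-3) + 1 = -(-1 + 1)/3 + 1 = -1/3*0 + 1 = 0 + 1 = 1)
A(Q) = 1
(11 + A(o))**2 = (11 + 1)**2 = 12**2 = 144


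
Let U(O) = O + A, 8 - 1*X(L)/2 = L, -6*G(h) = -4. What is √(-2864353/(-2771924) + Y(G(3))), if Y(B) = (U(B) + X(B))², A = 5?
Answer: √7165498645973761/4157886 ≈ 20.359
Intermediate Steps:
G(h) = ⅔ (G(h) = -⅙*(-4) = ⅔)
X(L) = 16 - 2*L
U(O) = 5 + O (U(O) = O + 5 = 5 + O)
Y(B) = (21 - B)² (Y(B) = ((5 + B) + (16 - 2*B))² = (21 - B)²)
√(-2864353/(-2771924) + Y(G(3))) = √(-2864353/(-2771924) + (21 - 1*⅔)²) = √(-2864353*(-1/2771924) + (21 - ⅔)²) = √(2864353/2771924 + (61/3)²) = √(2864353/2771924 + 3721/9) = √(10340108381/24947316) = √7165498645973761/4157886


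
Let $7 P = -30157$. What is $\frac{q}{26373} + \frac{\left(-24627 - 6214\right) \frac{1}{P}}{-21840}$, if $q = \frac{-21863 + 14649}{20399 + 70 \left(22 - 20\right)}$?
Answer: $- \frac{5794854743429}{16988706168074160} \approx -0.0003411$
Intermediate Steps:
$P = - \frac{30157}{7}$ ($P = \frac{1}{7} \left(-30157\right) = - \frac{30157}{7} \approx -4308.1$)
$q = - \frac{7214}{20539}$ ($q = - \frac{7214}{20399 + 70 \cdot 2} = - \frac{7214}{20399 + 140} = - \frac{7214}{20539} \approx -0.35123$)
$\frac{q}{26373} + \frac{\left(-24627 - 6214\right) \frac{1}{P}}{-21840} = - \frac{7214}{20539 \cdot 26373} + \frac{\left(-24627 - 6214\right) \frac{1}{- \frac{30157}{7}}}{-21840} = \left(- \frac{7214}{20539}\right) \frac{1}{26373} + \left(-24627 - 6214\right) \left(- \frac{7}{30157}\right) \left(- \frac{1}{21840}\right) = - \frac{7214}{541675047} + \left(-30841\right) \left(- \frac{7}{30157}\right) \left(- \frac{1}{21840}\right) = - \frac{7214}{541675047} + \frac{215887}{30157} \left(- \frac{1}{21840}\right) = - \frac{7214}{541675047} - \frac{30841}{94089840} = - \frac{5794854743429}{16988706168074160}$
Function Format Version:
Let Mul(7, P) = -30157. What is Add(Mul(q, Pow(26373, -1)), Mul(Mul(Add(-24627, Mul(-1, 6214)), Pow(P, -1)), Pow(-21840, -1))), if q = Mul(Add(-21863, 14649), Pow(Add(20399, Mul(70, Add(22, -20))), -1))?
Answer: Rational(-5794854743429, 16988706168074160) ≈ -0.00034110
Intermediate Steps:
P = Rational(-30157, 7) (P = Mul(Rational(1, 7), -30157) = Rational(-30157, 7) ≈ -4308.1)
q = Rational(-7214, 20539) (q = Mul(-7214, Pow(Add(20399, Mul(70, 2)), -1)) = Mul(-7214, Pow(Add(20399, 140), -1)) = Mul(-7214, Pow(20539, -1)) = Mul(-7214, Rational(1, 20539)) = Rational(-7214, 20539) ≈ -0.35123)
Add(Mul(q, Pow(26373, -1)), Mul(Mul(Add(-24627, Mul(-1, 6214)), Pow(P, -1)), Pow(-21840, -1))) = Add(Mul(Rational(-7214, 20539), Pow(26373, -1)), Mul(Mul(Add(-24627, Mul(-1, 6214)), Pow(Rational(-30157, 7), -1)), Pow(-21840, -1))) = Add(Mul(Rational(-7214, 20539), Rational(1, 26373)), Mul(Mul(Add(-24627, -6214), Rational(-7, 30157)), Rational(-1, 21840))) = Add(Rational(-7214, 541675047), Mul(Mul(-30841, Rational(-7, 30157)), Rational(-1, 21840))) = Add(Rational(-7214, 541675047), Mul(Rational(215887, 30157), Rational(-1, 21840))) = Add(Rational(-7214, 541675047), Rational(-30841, 94089840)) = Rational(-5794854743429, 16988706168074160)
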